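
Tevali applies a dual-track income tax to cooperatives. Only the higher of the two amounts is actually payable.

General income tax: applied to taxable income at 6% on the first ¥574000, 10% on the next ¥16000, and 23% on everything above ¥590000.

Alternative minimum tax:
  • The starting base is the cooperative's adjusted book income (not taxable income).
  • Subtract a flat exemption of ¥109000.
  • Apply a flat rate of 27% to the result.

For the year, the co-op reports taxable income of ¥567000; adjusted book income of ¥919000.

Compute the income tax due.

Alternative minimum tax:
  Base (adjusted book income): ¥919000
  Less exemption ¥109000 → base ¥810000
  ¥810000 × 27% = ¥218700

General income tax:
  ¥567000 × 6% = ¥34020

¥218700 > ¥34020, so the alternative minimum tax is the binding amount.

¥218700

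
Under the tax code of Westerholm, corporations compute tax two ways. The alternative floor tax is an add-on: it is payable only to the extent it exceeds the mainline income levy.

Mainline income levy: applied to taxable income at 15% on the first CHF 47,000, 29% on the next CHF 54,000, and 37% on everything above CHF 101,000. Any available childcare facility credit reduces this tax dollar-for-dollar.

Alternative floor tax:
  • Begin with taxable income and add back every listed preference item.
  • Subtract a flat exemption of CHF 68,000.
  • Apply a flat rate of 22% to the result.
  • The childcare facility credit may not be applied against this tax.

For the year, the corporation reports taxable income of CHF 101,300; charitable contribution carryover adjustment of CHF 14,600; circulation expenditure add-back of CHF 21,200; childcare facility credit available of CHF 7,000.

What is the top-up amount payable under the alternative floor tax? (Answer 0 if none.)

CHF 0

Alternative floor tax:
  Adjusted income: CHF 101,300 + CHF 14,600 + CHF 21,200 = CHF 137,100
  Less exemption CHF 68,000 → base CHF 69,100
  CHF 69,100 × 22% = CHF 15,202

Mainline income levy:
  CHF 47,000 × 15% = CHF 7,050
  CHF 54,000 × 29% = CHF 15,660
  CHF 300 × 37% = CHF 111
  → CHF 22,821
  Less childcare facility credit CHF 7,000 → CHF 15,821

CHF 15,202 ≤ CHF 15,821, so no add-on is due.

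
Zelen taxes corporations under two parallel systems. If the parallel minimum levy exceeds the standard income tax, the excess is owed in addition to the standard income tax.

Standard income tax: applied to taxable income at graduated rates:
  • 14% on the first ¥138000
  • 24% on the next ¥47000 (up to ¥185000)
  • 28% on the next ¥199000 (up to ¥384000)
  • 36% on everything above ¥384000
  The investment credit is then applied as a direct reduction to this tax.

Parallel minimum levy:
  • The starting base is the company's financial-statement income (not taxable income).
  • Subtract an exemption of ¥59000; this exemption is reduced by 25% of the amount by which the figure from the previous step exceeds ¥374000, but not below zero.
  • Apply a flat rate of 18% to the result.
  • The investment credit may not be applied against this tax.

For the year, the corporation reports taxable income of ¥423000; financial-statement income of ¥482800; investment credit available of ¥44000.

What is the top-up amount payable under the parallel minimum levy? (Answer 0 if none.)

Parallel minimum levy:
  Base (financial-statement income): ¥482800
  Exemption: ¥59000 − 25% × (¥482800 − ¥374000) = ¥59000 − ¥27200 = ¥31800
  Base: ¥482800 − ¥31800 = ¥451000
  ¥451000 × 18% = ¥81180

Standard income tax:
  ¥138000 × 14% = ¥19320
  ¥47000 × 24% = ¥11280
  ¥199000 × 28% = ¥55720
  ¥39000 × 36% = ¥14040
  → ¥100360
  Less investment credit ¥44000 → ¥56360

Excess of parallel minimum levy over standard income tax: ¥81180 − ¥56360 = ¥24820.

¥24820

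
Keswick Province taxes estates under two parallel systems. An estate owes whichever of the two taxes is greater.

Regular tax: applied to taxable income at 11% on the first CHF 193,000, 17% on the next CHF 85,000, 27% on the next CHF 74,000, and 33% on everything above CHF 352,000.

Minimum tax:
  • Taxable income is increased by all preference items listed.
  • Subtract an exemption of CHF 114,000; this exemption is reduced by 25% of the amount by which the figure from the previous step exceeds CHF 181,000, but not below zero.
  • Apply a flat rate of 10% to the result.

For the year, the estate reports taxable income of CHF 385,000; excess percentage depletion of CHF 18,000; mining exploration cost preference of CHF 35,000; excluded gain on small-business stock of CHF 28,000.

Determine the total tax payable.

CHF 66,550

Regular tax:
  CHF 193,000 × 11% = CHF 21,230
  CHF 85,000 × 17% = CHF 14,450
  CHF 74,000 × 27% = CHF 19,980
  CHF 33,000 × 33% = CHF 10,890
  → CHF 66,550

Minimum tax:
  Adjusted income: CHF 385,000 + CHF 18,000 + CHF 35,000 + CHF 28,000 = CHF 466,000
  Exemption: CHF 114,000 − 25% × (CHF 466,000 − CHF 181,000) = CHF 114,000 − CHF 71,250 = CHF 42,750
  Base: CHF 466,000 − CHF 42,750 = CHF 423,250
  CHF 423,250 × 10% = CHF 42,325

CHF 66,550 > CHF 42,325, so the regular tax governs.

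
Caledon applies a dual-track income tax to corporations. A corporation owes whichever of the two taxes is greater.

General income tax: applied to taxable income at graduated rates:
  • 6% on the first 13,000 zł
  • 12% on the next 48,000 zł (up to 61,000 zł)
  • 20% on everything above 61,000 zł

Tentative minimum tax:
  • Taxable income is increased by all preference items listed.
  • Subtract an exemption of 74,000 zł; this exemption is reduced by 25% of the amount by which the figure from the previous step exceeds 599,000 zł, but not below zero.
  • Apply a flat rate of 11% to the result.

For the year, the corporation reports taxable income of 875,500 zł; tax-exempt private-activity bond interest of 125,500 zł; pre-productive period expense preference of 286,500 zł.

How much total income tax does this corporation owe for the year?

169,440 zł

Tentative minimum tax:
  Adjusted income: 875,500 zł + 125,500 zł + 286,500 zł = 1,287,500 zł
  Exemption: 25% × (1,287,500 zł − 599,000 zł) = 172,125 zł ≥ 74,000 zł, so the exemption is fully phased out
  Base: 1,287,500 zł − 0 zł = 1,287,500 zł
  1,287,500 zł × 11% = 141,625 zł

General income tax:
  13,000 zł × 6% = 780 zł
  48,000 zł × 12% = 5,760 zł
  814,500 zł × 20% = 162,900 zł
  → 169,440 zł

169,440 zł > 141,625 zł, so the general income tax governs.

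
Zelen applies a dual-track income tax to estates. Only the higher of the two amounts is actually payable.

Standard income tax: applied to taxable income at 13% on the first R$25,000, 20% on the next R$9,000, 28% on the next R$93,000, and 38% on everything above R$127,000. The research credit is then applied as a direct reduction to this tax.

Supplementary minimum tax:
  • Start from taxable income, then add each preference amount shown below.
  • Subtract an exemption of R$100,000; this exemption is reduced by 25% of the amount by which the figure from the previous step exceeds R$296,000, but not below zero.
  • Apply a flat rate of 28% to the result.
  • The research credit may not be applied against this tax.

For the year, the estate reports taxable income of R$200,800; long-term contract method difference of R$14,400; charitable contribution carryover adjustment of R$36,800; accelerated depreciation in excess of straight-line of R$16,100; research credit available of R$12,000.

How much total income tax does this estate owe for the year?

Supplementary minimum tax:
  Adjusted income: R$200,800 + R$14,400 + R$36,800 + R$16,100 = R$268,100
  Exemption: R$268,100 ≤ R$296,000, so full R$100,000 applies
  Base: R$268,100 − R$100,000 = R$168,100
  R$168,100 × 28% = R$47,068

Standard income tax:
  R$25,000 × 13% = R$3,250
  R$9,000 × 20% = R$1,800
  R$93,000 × 28% = R$26,040
  R$73,800 × 38% = R$28,044
  → R$59,134
  Less research credit R$12,000 → R$47,134

R$47,134 > R$47,068, so the standard income tax governs.

R$47,134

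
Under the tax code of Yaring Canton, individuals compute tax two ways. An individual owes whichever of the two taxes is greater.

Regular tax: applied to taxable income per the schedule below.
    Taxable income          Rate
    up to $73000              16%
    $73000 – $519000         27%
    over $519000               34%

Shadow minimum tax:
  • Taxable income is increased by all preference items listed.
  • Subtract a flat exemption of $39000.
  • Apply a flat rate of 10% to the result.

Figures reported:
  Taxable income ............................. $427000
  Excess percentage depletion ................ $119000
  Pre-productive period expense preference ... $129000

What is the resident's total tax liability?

Shadow minimum tax:
  Adjusted income: $427000 + $119000 + $129000 = $675000
  Less exemption $39000 → base $636000
  $636000 × 10% = $63600

Regular tax:
  $73000 × 16% = $11680
  $354000 × 27% = $95580
  → $107260

$107260 > $63600, so the regular tax governs.

$107260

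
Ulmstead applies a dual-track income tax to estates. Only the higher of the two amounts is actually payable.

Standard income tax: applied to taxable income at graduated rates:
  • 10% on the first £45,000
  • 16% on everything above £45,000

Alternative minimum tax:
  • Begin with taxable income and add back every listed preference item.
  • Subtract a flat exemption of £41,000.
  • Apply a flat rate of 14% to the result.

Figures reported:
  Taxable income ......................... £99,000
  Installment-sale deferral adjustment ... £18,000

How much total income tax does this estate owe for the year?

£13,140

Alternative minimum tax:
  Adjusted income: £99,000 + £18,000 = £117,000
  Less exemption £41,000 → base £76,000
  £76,000 × 14% = £10,640

Standard income tax:
  £45,000 × 10% = £4,500
  £54,000 × 16% = £8,640
  → £13,140

£13,140 > £10,640, so the standard income tax governs.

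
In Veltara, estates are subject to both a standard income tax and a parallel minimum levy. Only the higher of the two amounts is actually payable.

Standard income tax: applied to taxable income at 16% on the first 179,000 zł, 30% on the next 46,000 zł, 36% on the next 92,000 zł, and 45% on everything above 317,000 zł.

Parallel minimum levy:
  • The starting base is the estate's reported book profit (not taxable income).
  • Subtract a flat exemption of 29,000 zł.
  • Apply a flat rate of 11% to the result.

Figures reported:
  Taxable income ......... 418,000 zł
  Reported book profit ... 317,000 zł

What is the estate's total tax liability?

121,010 zł

Parallel minimum levy:
  Base (reported book profit): 317,000 zł
  Less exemption 29,000 zł → base 288,000 zł
  288,000 zł × 11% = 31,680 zł

Standard income tax:
  179,000 zł × 16% = 28,640 zł
  46,000 zł × 30% = 13,800 zł
  92,000 zł × 36% = 33,120 zł
  101,000 zł × 45% = 45,450 zł
  → 121,010 zł

121,010 zł > 31,680 zł, so the standard income tax governs.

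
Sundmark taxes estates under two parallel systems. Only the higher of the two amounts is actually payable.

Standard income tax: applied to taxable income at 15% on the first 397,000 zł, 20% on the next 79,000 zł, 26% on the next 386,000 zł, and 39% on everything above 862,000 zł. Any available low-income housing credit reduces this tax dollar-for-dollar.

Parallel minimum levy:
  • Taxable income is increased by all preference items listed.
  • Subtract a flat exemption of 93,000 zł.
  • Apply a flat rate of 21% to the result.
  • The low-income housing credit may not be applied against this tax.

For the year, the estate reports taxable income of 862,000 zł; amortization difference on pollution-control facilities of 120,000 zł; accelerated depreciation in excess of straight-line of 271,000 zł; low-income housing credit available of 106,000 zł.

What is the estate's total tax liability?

Standard income tax:
  397,000 zł × 15% = 59,550 zł
  79,000 zł × 20% = 15,800 zł
  386,000 zł × 26% = 100,360 zł
  → 175,710 zł
  Less low-income housing credit 106,000 zł → 69,710 zł

Parallel minimum levy:
  Adjusted income: 862,000 zł + 120,000 zł + 271,000 zł = 1,253,000 zł
  Less exemption 93,000 zł → base 1,160,000 zł
  1,160,000 zł × 21% = 243,600 zł

243,600 zł > 69,710 zł, so the parallel minimum levy is the binding amount.

243,600 zł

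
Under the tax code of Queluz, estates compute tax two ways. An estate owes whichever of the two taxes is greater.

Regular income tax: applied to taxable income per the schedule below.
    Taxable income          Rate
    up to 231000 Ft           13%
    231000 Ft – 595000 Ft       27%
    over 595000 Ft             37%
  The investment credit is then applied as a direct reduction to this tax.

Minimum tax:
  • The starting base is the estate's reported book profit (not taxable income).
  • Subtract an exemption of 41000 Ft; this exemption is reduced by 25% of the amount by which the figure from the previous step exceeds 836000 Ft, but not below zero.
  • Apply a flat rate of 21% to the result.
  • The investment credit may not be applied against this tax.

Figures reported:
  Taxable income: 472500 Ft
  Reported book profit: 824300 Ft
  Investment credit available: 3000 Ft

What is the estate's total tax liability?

164493 Ft

Regular income tax:
  231000 Ft × 13% = 30030 Ft
  241500 Ft × 27% = 65205 Ft
  → 95235 Ft
  Less investment credit 3000 Ft → 92235 Ft

Minimum tax:
  Base (reported book profit): 824300 Ft
  Exemption: 824300 Ft ≤ 836000 Ft, so full 41000 Ft applies
  Base: 824300 Ft − 41000 Ft = 783300 Ft
  783300 Ft × 21% = 164493 Ft

164493 Ft > 92235 Ft, so the minimum tax is the binding amount.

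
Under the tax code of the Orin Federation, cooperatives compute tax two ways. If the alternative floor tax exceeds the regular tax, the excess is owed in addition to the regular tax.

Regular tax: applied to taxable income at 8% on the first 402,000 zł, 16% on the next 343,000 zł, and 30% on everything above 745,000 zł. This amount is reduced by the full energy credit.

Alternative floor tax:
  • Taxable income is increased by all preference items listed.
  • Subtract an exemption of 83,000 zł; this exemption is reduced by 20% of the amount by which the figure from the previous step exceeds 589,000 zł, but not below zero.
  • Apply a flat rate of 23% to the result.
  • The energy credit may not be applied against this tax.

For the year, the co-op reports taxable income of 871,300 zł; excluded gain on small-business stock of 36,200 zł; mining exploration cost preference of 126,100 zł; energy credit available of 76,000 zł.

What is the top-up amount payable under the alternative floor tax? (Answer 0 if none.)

188,798 zł

Regular tax:
  402,000 zł × 8% = 32,160 zł
  343,000 zł × 16% = 54,880 zł
  126,300 zł × 30% = 37,890 zł
  → 124,930 zł
  Less energy credit 76,000 zł → 48,930 zł

Alternative floor tax:
  Adjusted income: 871,300 zł + 36,200 zł + 126,100 zł = 1,033,600 zł
  Exemption: 20% × (1,033,600 zł − 589,000 zł) = 88,920 zł ≥ 83,000 zł, so the exemption is fully phased out
  Base: 1,033,600 zł − 0 zł = 1,033,600 zł
  1,033,600 zł × 23% = 237,728 zł

Excess of alternative floor tax over regular tax: 237,728 zł − 48,930 zł = 188,798 zł.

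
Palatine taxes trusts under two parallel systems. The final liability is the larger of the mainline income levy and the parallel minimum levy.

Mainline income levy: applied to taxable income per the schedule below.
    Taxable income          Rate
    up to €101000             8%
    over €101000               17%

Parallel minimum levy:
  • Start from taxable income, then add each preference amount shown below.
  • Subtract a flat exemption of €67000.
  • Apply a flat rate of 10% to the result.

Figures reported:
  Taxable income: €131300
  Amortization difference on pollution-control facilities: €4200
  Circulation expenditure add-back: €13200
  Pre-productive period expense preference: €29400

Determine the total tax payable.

€13231

Parallel minimum levy:
  Adjusted income: €131300 + €4200 + €13200 + €29400 = €178100
  Less exemption €67000 → base €111100
  €111100 × 10% = €11110

Mainline income levy:
  €101000 × 8% = €8080
  €30300 × 17% = €5151
  → €13231

€13231 > €11110, so the mainline income levy governs.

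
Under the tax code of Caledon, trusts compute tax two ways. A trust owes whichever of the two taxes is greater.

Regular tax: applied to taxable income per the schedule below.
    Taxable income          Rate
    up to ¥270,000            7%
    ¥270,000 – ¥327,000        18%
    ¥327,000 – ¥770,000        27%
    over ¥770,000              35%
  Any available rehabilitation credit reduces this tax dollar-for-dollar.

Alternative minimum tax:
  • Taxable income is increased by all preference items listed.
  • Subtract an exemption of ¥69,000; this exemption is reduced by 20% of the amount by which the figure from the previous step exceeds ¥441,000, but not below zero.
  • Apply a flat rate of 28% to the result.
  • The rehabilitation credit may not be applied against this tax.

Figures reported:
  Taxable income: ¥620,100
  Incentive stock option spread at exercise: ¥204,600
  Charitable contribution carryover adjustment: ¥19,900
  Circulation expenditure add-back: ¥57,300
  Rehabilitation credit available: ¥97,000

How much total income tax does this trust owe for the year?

Regular tax:
  ¥270,000 × 7% = ¥18,900
  ¥57,000 × 18% = ¥10,260
  ¥293,100 × 27% = ¥79,137
  → ¥108,297
  Less rehabilitation credit ¥97,000 → ¥11,297

Alternative minimum tax:
  Adjusted income: ¥620,100 + ¥204,600 + ¥19,900 + ¥57,300 = ¥901,900
  Exemption: 20% × (¥901,900 − ¥441,000) = ¥92,180 ≥ ¥69,000, so the exemption is fully phased out
  Base: ¥901,900 − ¥0 = ¥901,900
  ¥901,900 × 28% = ¥252,532

¥252,532 > ¥11,297, so the alternative minimum tax is the binding amount.

¥252,532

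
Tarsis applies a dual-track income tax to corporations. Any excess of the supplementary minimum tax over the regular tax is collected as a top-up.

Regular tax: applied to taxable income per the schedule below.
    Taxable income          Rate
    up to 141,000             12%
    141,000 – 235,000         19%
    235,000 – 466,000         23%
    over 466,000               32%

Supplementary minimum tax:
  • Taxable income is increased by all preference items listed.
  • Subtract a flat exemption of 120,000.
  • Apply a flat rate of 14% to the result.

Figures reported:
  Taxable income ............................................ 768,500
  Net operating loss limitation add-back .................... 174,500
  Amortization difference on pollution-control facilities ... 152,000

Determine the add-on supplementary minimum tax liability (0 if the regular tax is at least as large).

0

Supplementary minimum tax:
  Adjusted income: 768,500 + 174,500 + 152,000 = 1,095,000
  Less exemption 120,000 → base 975,000
  975,000 × 14% = 136,500

Regular tax:
  141,000 × 12% = 16,920
  94,000 × 19% = 17,860
  231,000 × 23% = 53,130
  302,500 × 32% = 96,800
  → 184,710

136,500 ≤ 184,710, so no add-on is due.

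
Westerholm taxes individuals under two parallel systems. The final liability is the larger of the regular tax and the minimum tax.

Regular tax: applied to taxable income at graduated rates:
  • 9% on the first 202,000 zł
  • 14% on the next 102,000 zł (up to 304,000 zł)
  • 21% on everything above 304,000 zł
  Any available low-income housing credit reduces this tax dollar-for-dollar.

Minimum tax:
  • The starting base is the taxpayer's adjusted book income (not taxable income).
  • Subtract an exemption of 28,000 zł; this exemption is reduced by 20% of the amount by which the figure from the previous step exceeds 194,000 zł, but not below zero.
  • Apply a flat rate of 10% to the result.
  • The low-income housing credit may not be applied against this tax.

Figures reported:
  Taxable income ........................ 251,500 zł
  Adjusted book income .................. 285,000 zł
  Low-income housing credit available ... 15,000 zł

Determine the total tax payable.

Minimum tax:
  Base (adjusted book income): 285,000 zł
  Exemption: 28,000 zł − 20% × (285,000 zł − 194,000 zł) = 28,000 zł − 18,200 zł = 9,800 zł
  Base: 285,000 zł − 9,800 zł = 275,200 zł
  275,200 zł × 10% = 27,520 zł

Regular tax:
  202,000 zł × 9% = 18,180 zł
  49,500 zł × 14% = 6,930 zł
  → 25,110 zł
  Less low-income housing credit 15,000 zł → 10,110 zł

27,520 zł > 10,110 zł, so the minimum tax is the binding amount.

27,520 zł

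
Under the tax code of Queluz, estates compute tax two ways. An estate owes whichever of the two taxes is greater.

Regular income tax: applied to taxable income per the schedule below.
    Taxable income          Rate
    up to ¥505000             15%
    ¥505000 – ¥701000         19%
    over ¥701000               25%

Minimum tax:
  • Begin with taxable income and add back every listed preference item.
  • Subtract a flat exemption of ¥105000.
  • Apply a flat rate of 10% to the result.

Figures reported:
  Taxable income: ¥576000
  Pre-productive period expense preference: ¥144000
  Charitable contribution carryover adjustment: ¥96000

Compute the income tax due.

Regular income tax:
  ¥505000 × 15% = ¥75750
  ¥71000 × 19% = ¥13490
  → ¥89240

Minimum tax:
  Adjusted income: ¥576000 + ¥144000 + ¥96000 = ¥816000
  Less exemption ¥105000 → base ¥711000
  ¥711000 × 10% = ¥71100

¥89240 > ¥71100, so the regular income tax governs.

¥89240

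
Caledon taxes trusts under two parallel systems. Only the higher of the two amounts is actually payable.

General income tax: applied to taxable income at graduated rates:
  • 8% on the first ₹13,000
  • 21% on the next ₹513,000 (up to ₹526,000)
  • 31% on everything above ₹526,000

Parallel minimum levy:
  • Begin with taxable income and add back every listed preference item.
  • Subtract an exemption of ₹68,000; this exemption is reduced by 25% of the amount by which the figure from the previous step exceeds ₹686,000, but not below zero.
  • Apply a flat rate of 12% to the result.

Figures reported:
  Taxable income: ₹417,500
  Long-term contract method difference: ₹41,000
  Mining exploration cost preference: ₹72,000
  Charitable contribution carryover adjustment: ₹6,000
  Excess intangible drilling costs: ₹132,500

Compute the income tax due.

₹85,985

Parallel minimum levy:
  Adjusted income: ₹417,500 + ₹41,000 + ₹72,000 + ₹6,000 + ₹132,500 = ₹669,000
  Exemption: ₹669,000 ≤ ₹686,000, so full ₹68,000 applies
  Base: ₹669,000 − ₹68,000 = ₹601,000
  ₹601,000 × 12% = ₹72,120

General income tax:
  ₹13,000 × 8% = ₹1,040
  ₹404,500 × 21% = ₹84,945
  → ₹85,985

₹85,985 > ₹72,120, so the general income tax governs.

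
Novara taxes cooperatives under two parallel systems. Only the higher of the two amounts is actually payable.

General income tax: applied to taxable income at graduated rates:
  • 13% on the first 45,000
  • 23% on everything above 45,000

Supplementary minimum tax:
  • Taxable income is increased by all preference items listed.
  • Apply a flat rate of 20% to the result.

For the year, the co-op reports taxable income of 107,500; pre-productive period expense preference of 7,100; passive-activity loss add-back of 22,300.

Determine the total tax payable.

27,380

Supplementary minimum tax:
  Adjusted income: 107,500 + 7,100 + 22,300 = 136,900
  136,900 × 20% = 27,380

General income tax:
  45,000 × 13% = 5,850
  62,500 × 23% = 14,375
  → 20,225

27,380 > 20,225, so the supplementary minimum tax is the binding amount.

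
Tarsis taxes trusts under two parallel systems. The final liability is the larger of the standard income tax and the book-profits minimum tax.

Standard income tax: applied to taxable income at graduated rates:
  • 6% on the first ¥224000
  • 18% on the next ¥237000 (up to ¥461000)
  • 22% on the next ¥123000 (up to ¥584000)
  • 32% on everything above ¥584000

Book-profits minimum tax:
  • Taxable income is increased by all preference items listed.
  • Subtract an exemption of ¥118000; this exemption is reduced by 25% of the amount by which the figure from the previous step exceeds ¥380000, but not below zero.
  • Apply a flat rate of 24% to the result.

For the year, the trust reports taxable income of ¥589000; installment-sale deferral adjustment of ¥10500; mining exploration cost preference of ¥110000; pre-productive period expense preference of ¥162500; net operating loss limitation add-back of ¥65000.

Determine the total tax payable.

Book-profits minimum tax:
  Adjusted income: ¥589000 + ¥10500 + ¥110000 + ¥162500 + ¥65000 = ¥937000
  Exemption: 25% × (¥937000 − ¥380000) = ¥139250 ≥ ¥118000, so the exemption is fully phased out
  Base: ¥937000 − ¥0 = ¥937000
  ¥937000 × 24% = ¥224880

Standard income tax:
  ¥224000 × 6% = ¥13440
  ¥237000 × 18% = ¥42660
  ¥123000 × 22% = ¥27060
  ¥5000 × 32% = ¥1600
  → ¥84760

¥224880 > ¥84760, so the book-profits minimum tax is the binding amount.

¥224880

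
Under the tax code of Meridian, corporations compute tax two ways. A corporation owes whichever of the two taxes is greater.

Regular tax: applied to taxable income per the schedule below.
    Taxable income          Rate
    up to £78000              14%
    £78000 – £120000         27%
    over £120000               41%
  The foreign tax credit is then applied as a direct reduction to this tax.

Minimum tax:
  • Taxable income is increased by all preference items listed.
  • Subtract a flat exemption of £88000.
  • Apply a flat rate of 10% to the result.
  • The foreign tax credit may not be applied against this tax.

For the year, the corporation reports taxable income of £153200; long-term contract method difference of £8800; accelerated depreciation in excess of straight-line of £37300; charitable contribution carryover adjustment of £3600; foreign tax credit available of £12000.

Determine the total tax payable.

Regular tax:
  £78000 × 14% = £10920
  £42000 × 27% = £11340
  £33200 × 41% = £13612
  → £35872
  Less foreign tax credit £12000 → £23872

Minimum tax:
  Adjusted income: £153200 + £8800 + £37300 + £3600 = £202900
  Less exemption £88000 → base £114900
  £114900 × 10% = £11490

£23872 > £11490, so the regular tax governs.

£23872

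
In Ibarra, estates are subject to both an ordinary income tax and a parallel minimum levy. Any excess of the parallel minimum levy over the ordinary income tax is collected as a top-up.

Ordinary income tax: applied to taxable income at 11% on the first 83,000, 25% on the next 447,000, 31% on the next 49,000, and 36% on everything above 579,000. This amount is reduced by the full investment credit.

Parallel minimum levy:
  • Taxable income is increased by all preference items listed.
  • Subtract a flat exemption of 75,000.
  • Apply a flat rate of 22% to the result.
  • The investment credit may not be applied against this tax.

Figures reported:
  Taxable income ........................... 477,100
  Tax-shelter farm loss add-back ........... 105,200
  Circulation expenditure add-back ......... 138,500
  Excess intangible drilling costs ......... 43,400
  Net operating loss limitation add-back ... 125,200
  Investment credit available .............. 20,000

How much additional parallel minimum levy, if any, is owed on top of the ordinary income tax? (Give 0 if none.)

91,513

Parallel minimum levy:
  Adjusted income: 477,100 + 105,200 + 138,500 + 43,400 + 125,200 = 889,400
  Less exemption 75,000 → base 814,400
  814,400 × 22% = 179,168

Ordinary income tax:
  83,000 × 11% = 9,130
  394,100 × 25% = 98,525
  → 107,655
  Less investment credit 20,000 → 87,655

Excess of parallel minimum levy over ordinary income tax: 179,168 − 87,655 = 91,513.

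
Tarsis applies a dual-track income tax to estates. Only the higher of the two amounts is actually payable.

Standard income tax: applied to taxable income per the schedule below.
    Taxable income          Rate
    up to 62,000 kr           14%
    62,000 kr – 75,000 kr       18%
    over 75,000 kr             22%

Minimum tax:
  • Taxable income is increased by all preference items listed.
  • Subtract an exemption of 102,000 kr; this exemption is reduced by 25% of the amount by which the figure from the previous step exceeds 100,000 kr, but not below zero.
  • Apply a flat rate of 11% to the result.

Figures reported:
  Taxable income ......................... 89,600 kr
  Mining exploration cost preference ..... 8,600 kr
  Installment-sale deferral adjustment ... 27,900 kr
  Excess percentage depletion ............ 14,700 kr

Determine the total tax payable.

Minimum tax:
  Adjusted income: 89,600 kr + 8,600 kr + 27,900 kr + 14,700 kr = 140,800 kr
  Exemption: 102,000 kr − 25% × (140,800 kr − 100,000 kr) = 102,000 kr − 10,200 kr = 91,800 kr
  Base: 140,800 kr − 91,800 kr = 49,000 kr
  49,000 kr × 11% = 5,390 kr

Standard income tax:
  62,000 kr × 14% = 8,680 kr
  13,000 kr × 18% = 2,340 kr
  14,600 kr × 22% = 3,212 kr
  → 14,232 kr

14,232 kr > 5,390 kr, so the standard income tax governs.

14,232 kr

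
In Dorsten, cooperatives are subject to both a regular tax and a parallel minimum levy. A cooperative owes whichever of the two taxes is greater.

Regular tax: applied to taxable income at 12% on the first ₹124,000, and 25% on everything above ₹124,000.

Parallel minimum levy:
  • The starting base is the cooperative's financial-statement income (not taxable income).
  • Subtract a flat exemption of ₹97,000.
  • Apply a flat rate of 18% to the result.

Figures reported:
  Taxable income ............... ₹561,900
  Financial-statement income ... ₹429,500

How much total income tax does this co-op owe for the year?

Parallel minimum levy:
  Base (financial-statement income): ₹429,500
  Less exemption ₹97,000 → base ₹332,500
  ₹332,500 × 18% = ₹59,850

Regular tax:
  ₹124,000 × 12% = ₹14,880
  ₹437,900 × 25% = ₹109,475
  → ₹124,355

₹124,355 > ₹59,850, so the regular tax governs.

₹124,355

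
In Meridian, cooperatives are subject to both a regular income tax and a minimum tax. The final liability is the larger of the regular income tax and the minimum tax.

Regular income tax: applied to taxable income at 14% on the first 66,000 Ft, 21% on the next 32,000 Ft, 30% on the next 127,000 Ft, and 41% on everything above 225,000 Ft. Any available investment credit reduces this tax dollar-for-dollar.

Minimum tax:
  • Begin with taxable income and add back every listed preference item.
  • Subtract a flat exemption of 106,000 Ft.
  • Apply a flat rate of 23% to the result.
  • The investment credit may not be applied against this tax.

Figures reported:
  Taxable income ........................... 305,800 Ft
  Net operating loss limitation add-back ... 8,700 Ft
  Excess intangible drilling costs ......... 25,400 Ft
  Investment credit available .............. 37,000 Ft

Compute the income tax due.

53,797 Ft

Minimum tax:
  Adjusted income: 305,800 Ft + 8,700 Ft + 25,400 Ft = 339,900 Ft
  Less exemption 106,000 Ft → base 233,900 Ft
  233,900 Ft × 23% = 53,797 Ft

Regular income tax:
  66,000 Ft × 14% = 9,240 Ft
  32,000 Ft × 21% = 6,720 Ft
  127,000 Ft × 30% = 38,100 Ft
  80,800 Ft × 41% = 33,128 Ft
  → 87,188 Ft
  Less investment credit 37,000 Ft → 50,188 Ft

53,797 Ft > 50,188 Ft, so the minimum tax is the binding amount.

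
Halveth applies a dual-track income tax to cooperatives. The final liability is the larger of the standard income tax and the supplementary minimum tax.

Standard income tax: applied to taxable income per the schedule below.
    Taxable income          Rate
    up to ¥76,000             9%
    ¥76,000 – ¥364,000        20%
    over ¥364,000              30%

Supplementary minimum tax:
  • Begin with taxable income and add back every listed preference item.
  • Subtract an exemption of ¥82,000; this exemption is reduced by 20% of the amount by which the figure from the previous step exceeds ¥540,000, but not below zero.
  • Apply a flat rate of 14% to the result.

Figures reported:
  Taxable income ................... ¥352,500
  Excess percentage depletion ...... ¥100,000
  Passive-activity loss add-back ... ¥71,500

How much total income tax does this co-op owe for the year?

Standard income tax:
  ¥76,000 × 9% = ¥6,840
  ¥276,500 × 20% = ¥55,300
  → ¥62,140

Supplementary minimum tax:
  Adjusted income: ¥352,500 + ¥100,000 + ¥71,500 = ¥524,000
  Exemption: ¥524,000 ≤ ¥540,000, so full ¥82,000 applies
  Base: ¥524,000 − ¥82,000 = ¥442,000
  ¥442,000 × 14% = ¥61,880

¥62,140 > ¥61,880, so the standard income tax governs.

¥62,140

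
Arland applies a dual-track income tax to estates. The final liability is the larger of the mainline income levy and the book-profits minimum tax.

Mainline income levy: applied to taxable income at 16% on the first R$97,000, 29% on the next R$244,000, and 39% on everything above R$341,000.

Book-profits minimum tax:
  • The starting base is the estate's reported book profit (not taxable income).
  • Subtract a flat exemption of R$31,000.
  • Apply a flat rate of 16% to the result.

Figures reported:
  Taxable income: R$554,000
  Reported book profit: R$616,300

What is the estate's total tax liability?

R$169,350

Book-profits minimum tax:
  Base (reported book profit): R$616,300
  Less exemption R$31,000 → base R$585,300
  R$585,300 × 16% = R$93,648

Mainline income levy:
  R$97,000 × 16% = R$15,520
  R$244,000 × 29% = R$70,760
  R$213,000 × 39% = R$83,070
  → R$169,350

R$169,350 > R$93,648, so the mainline income levy governs.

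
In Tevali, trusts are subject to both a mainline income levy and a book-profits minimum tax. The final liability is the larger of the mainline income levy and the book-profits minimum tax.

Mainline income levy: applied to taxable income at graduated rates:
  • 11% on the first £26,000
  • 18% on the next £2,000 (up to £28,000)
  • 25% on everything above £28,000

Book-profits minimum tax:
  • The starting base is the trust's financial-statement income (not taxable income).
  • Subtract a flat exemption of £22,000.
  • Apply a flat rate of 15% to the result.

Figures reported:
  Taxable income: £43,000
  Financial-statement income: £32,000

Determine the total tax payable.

Mainline income levy:
  £26,000 × 11% = £2,860
  £2,000 × 18% = £360
  £15,000 × 25% = £3,750
  → £6,970

Book-profits minimum tax:
  Base (financial-statement income): £32,000
  Less exemption £22,000 → base £10,000
  £10,000 × 15% = £1,500

£6,970 > £1,500, so the mainline income levy governs.

£6,970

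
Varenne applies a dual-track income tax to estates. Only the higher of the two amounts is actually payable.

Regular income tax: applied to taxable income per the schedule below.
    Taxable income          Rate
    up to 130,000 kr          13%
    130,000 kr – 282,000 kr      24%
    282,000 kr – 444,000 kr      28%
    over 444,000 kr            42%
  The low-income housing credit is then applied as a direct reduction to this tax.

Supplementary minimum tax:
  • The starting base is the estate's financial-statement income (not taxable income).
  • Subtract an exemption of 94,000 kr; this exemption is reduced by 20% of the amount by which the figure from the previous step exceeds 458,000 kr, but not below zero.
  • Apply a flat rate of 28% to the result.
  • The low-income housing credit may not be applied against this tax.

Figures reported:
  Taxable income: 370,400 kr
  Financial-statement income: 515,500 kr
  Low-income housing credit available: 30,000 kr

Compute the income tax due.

Regular income tax:
  130,000 kr × 13% = 16,900 kr
  152,000 kr × 24% = 36,480 kr
  88,400 kr × 28% = 24,752 kr
  → 78,132 kr
  Less low-income housing credit 30,000 kr → 48,132 kr

Supplementary minimum tax:
  Base (financial-statement income): 515,500 kr
  Exemption: 94,000 kr − 20% × (515,500 kr − 458,000 kr) = 94,000 kr − 11,500 kr = 82,500 kr
  Base: 515,500 kr − 82,500 kr = 433,000 kr
  433,000 kr × 28% = 121,240 kr

121,240 kr > 48,132 kr, so the supplementary minimum tax is the binding amount.

121,240 kr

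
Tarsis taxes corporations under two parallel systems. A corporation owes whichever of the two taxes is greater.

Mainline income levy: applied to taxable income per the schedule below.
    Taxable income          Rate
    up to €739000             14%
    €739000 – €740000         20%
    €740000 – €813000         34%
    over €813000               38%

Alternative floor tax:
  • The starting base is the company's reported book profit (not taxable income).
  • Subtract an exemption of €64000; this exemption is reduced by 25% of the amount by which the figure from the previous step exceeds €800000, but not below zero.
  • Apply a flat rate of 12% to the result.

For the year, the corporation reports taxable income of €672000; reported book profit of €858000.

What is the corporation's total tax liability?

Mainline income levy:
  €672000 × 14% = €94080

Alternative floor tax:
  Base (reported book profit): €858000
  Exemption: €64000 − 25% × (€858000 − €800000) = €64000 − €14500 = €49500
  Base: €858000 − €49500 = €808500
  €808500 × 12% = €97020

€97020 > €94080, so the alternative floor tax is the binding amount.

€97020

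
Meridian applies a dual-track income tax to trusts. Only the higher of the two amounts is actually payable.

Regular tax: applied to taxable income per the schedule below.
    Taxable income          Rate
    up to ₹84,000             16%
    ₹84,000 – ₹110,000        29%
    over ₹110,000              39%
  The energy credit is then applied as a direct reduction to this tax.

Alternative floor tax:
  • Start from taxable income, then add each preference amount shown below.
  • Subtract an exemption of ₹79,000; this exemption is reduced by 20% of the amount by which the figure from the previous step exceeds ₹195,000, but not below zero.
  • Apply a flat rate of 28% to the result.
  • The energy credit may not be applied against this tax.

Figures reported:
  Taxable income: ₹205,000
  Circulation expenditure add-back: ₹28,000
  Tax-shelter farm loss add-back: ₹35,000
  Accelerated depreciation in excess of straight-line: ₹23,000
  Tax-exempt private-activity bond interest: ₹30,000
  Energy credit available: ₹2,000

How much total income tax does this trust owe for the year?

Regular tax:
  ₹84,000 × 16% = ₹13,440
  ₹26,000 × 29% = ₹7,540
  ₹95,000 × 39% = ₹37,050
  → ₹58,030
  Less energy credit ₹2,000 → ₹56,030

Alternative floor tax:
  Adjusted income: ₹205,000 + ₹28,000 + ₹35,000 + ₹23,000 + ₹30,000 = ₹321,000
  Exemption: ₹79,000 − 20% × (₹321,000 − ₹195,000) = ₹79,000 − ₹25,200 = ₹53,800
  Base: ₹321,000 − ₹53,800 = ₹267,200
  ₹267,200 × 28% = ₹74,816

₹74,816 > ₹56,030, so the alternative floor tax is the binding amount.

₹74,816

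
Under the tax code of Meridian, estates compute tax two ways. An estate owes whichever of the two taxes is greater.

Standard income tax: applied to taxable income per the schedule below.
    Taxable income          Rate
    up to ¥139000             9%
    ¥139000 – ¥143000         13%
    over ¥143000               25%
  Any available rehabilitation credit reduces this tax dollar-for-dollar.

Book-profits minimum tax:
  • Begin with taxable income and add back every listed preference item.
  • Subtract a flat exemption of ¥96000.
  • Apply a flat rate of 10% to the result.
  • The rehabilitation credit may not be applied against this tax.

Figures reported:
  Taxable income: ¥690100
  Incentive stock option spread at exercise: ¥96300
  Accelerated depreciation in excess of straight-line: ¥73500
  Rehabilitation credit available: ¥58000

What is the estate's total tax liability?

Standard income tax:
  ¥139000 × 9% = ¥12510
  ¥4000 × 13% = ¥520
  ¥547100 × 25% = ¥136775
  → ¥149805
  Less rehabilitation credit ¥58000 → ¥91805

Book-profits minimum tax:
  Adjusted income: ¥690100 + ¥96300 + ¥73500 = ¥859900
  Less exemption ¥96000 → base ¥763900
  ¥763900 × 10% = ¥76390

¥91805 > ¥76390, so the standard income tax governs.

¥91805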